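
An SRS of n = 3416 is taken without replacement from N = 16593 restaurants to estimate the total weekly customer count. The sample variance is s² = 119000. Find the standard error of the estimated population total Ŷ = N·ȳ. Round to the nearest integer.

Var(Ŷ) = N²·Var(ȳ) = N²·(1 − n/N)·s²/n.
f = 3416/16593 = 0.20586995; Var(ȳ) = 0.79413005·119000/3416 = 27.664367.
Var(Ŷ) = 16593² · 27.664367 = 7.6167651 × 10^9.
SE(Ŷ) = √(7.6167651 × 10^9) = 87274.

87274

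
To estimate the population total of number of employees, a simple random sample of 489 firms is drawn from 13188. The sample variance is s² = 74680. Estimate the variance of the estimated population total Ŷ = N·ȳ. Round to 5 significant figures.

2.5577 × 10^10

Var(Ŷ) = N²·Var(ȳ) = N²·(1 − n/N)·s²/n.
f = 489/13188 = 0.03707916; Var(ȳ) = 0.96292084·74680/489 = 147.05711.
Var(Ŷ) = 13188² · 147.05711 = 2.5576664 × 10^10.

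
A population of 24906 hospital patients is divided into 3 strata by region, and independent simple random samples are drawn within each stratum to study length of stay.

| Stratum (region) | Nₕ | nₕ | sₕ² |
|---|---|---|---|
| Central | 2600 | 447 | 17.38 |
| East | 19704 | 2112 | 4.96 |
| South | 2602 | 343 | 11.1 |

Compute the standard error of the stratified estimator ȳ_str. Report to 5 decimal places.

Var(ȳ_str) = Σₕ Wₕ²(1 − fₕ)sₕ²/nₕ with Wₕ = Nₕ/N, N = 24906.
Central: Wₕ = 0.10439252; term = 0.10439252²·(1 − 0.17192308)·17.38/447 = 3.5087438 × 10^-4.
East: Wₕ = 0.79113467; term = 0.79113467²·(1 − 0.10718636)·4.96/2112 = 0.0013123492.
South: Wₕ = 0.10447282; term = 0.10447282²·(1 − 0.13182168)·11.1/343 = 3.0665102 × 10^-4.
Sum = 0.0019698746.
SE = √(0.0019698746) = 0.04438.

0.04438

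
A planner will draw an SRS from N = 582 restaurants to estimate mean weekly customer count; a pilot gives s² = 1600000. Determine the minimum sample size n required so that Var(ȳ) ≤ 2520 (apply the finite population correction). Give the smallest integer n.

304

Without fpc, n₀ = s²/D = 1600000/2520 = 634.9206.
With fpc, (1 − n/N)·s²/n ≤ D requires n ≥ n₀/(1 + n₀/N) = 634.9206/(1 + 634.9206/582) = 303.6548.
Rounding up, n = 304.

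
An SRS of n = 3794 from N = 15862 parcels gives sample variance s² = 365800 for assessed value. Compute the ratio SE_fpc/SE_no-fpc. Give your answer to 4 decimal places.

0.8722

f = n/N = 3794/15862 = 0.23918800.
SE_no-fpc = √(s²/n) = 9.819134; SE_fpc = √((1−f)s²/n) = 8.5646943.
Ratio = √(1−f) = 0.87224538.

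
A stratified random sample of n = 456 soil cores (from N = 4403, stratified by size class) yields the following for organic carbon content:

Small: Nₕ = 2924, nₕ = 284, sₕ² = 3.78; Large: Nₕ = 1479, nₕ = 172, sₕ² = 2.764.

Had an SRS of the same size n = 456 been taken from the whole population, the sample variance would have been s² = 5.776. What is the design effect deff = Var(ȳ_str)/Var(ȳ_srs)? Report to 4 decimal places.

0.6079

Var(ȳ_str) = Σ Wₕ²(1−fₕ)sₕ²/nₕ with Wₕ = Nₕ/4403:
  Small: (2924/4403)²·(1−284/2924)·3.78/284 = 0.0052997744
  Large: (1479/4403)²·(1−172/1479)·2.764/172 = 0.0016023448
  → Var(ȳ_str) = 0.0069021192.
Var(ȳ_srs) = (1 − 456/4403)·5.776/456 = 0.011354834.
deff = 0.0069021192 / 0.011354834 = 0.6079.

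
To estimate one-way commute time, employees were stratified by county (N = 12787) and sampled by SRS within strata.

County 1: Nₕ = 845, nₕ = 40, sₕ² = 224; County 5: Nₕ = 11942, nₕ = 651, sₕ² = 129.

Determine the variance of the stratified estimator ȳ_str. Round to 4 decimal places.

Var(ȳ_str) = Σₕ Wₕ²(1 − fₕ)sₕ²/nₕ with Wₕ = Nₕ/N, N = 12787.
County 1: Wₕ = 0.06608274; term = 0.06608274²·(1 − 0.04733728)·224/40 = 0.023297176.
County 5: Wₕ = 0.93391726; term = 0.93391726²·(1 − 0.05451348)·129/651 = 0.16341084.
Sum = 0.18670802.

0.1867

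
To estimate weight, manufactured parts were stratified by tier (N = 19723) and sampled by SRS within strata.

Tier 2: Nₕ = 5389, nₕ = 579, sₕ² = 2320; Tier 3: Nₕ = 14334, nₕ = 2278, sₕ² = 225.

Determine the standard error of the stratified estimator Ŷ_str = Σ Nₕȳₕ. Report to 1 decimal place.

10996.9

Var(Ŷ_str) = Σₕ Nₕ²(1 − fₕ)sₕ²/nₕ.
Tier 2: 5389²·(1 − 579/5389)·2320/579 = 1.0386343 × 10^8.
Tier 3: 14334²·(1 − 2278/14334)·225/2278 = 1.706866 × 10^7.
Sum = 1.2093209 × 10^8.
SE = √(1.2093209 × 10^8) = 10996.9.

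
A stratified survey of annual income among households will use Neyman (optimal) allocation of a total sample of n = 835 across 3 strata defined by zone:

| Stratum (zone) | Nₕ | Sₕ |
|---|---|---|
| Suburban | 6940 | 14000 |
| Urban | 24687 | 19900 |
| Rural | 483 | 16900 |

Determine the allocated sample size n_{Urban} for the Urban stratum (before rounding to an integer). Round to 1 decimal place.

Neyman allocation: nₕ = n·NₕSₕ / Σⱼ NⱼSⱼ.
Σ NⱼSⱼ = 6940·14000 + 24687·19900 + 483·16900 = 5.96594 × 10^8.
n_{Urban} = 835·24687·19900 / (5.96594 × 10^8) = 687.6.

687.6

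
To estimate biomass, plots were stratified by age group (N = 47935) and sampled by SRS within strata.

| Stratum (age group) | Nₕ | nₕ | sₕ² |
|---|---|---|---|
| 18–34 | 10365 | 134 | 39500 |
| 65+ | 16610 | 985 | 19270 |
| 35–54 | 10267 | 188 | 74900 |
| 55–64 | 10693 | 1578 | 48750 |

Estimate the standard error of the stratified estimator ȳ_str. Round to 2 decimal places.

5.92

Var(ȳ_str) = Σₕ Wₕ²(1 − fₕ)sₕ²/nₕ with Wₕ = Nₕ/N, N = 47935.
18–34: Wₕ = 0.21623031; term = 0.21623031²·(1 − 0.01292812)·39500/134 = 13.604238.
65+: Wₕ = 0.34651090; term = 0.34651090²·(1 − 0.05930163)·19270/985 = 2.2096815.
35–54: Wₕ = 0.21418588; term = 0.21418588²·(1 − 0.01831109)·74900/188 = 17.942358.
55–64: Wₕ = 0.22307291; term = 0.22307291²·(1 − 0.14757318)·48750/1578 = 1.3104438.
Sum = 35.066721.
SE = √(35.066721) = 5.92.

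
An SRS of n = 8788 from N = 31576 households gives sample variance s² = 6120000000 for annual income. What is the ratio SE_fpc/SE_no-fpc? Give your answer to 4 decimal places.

0.8495

f = n/N = 8788/31576 = 0.27831264.
SE_no-fpc = √(s²/n) = 834.50835; SE_fpc = √((1−f)s²/n) = 708.93307.
Ratio = √(1−f) = 0.84952184.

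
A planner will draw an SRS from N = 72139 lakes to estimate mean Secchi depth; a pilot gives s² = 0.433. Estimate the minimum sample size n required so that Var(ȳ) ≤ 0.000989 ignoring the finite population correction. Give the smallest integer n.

438

Without fpc, n₀ = s²/D = 0.433/0.000989 = 437.8160.
Rounding up, n = 438.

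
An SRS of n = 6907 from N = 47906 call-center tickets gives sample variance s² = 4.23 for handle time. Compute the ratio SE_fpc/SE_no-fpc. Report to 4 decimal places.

f = n/N = 6907/47906 = 0.14417818.
SE_no-fpc = √(s²/n) = 0.024747165; SE_fpc = √((1−f)s²/n) = 0.02289376.
Ratio = √(1−f) = 0.92510638.

0.9251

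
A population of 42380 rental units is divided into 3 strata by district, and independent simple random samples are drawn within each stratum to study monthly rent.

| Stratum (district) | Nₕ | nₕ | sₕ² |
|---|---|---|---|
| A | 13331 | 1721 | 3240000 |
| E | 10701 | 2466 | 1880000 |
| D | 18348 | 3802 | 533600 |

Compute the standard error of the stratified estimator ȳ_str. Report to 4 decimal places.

Var(ȳ_str) = Σₕ Wₕ²(1 − fₕ)sₕ²/nₕ with Wₕ = Nₕ/N, N = 42380.
A: Wₕ = 0.31455875; term = 0.31455875²·(1 − 0.12909759)·3240000/1721 = 162.23225.
E: Wₕ = 0.25250118; term = 0.25250118²·(1 − 0.23044575)·1880000/2466 = 37.405102.
D: Wₕ = 0.43294007; term = 0.43294007²·(1 − 0.20721605)·533600/3802 = 20.855188.
Sum = 220.49254.
SE = √(220.49254) = 14.8490.

14.8490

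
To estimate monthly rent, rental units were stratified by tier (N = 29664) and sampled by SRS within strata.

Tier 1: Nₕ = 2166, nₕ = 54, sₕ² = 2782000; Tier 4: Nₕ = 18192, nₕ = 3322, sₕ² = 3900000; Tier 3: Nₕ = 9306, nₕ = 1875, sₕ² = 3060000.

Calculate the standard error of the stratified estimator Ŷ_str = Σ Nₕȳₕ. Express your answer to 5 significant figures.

Var(Ŷ_str) = Σₕ Nₕ²(1 − fₕ)sₕ²/nₕ.
Tier 1: 2166²·(1 − 54/2166)·2782000/54 = 2.356762 × 10^11.
Tier 4: 18192²·(1 − 3322/18192)·3900000/3322 = 3.1758238 × 10^11.
Tier 3: 9306²·(1 − 1875/9306)·3060000/1875 = 1.1285751 × 10^11.
Sum = 6.6611609 × 10^11.
SE = √(6.6611609 × 10^11) = 816160.

816160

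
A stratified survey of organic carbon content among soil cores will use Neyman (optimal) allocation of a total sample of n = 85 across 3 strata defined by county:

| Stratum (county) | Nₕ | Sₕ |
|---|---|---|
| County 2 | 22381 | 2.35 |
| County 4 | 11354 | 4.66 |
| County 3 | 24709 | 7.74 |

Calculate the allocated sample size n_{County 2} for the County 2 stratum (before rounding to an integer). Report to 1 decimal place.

Neyman allocation: nₕ = n·NₕSₕ / Σⱼ NⱼSⱼ.
Σ NⱼSⱼ = 22381·2.35 + 11354·4.66 + 24709·7.74 = 296752.65.
n_{County 2} = 85·22381·2.35 / 296752.65 = 15.1.

15.1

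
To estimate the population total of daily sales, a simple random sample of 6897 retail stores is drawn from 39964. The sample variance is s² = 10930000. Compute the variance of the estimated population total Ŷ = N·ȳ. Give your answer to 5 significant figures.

2.0942 × 10^12

Var(Ŷ) = N²·Var(ȳ) = N²·(1 − n/N)·s²/n.
f = 6897/39964 = 0.17258032; Var(ȳ) = 0.82741968·10930000/6897 = 1311.2508.
Var(Ŷ) = 39964² · 1311.2508 = 2.0942266 × 10^12.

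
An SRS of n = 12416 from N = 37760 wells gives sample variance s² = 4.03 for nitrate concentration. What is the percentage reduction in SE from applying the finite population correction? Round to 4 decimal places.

18.0740

f = n/N = 12416/37760 = 0.32881356.
SE_no-fpc = √(s²/n) = 0.018016137; SE_fpc = √((1−f)s²/n) = 0.014759895.
Ratio = √(1−f) = 0.81925969. Reduction = 100·(1 − 0.81925969) = 18.0740%.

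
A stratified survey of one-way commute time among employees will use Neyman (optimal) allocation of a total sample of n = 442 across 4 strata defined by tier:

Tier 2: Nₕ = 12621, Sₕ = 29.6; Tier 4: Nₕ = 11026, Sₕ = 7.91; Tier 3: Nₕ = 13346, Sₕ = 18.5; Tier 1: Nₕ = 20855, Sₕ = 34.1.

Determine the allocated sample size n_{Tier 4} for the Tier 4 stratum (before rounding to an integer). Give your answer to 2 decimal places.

27.17

Neyman allocation: nₕ = n·NₕSₕ / Σⱼ NⱼSⱼ.
Σ NⱼSⱼ = 12621·29.6 + 11026·7.91 + 13346·18.5 + 20855·34.1 = 1.4188538 × 10^6.
n_{Tier 4} = 442·11026·7.91 / (1.4188538 × 10^6) = 27.17.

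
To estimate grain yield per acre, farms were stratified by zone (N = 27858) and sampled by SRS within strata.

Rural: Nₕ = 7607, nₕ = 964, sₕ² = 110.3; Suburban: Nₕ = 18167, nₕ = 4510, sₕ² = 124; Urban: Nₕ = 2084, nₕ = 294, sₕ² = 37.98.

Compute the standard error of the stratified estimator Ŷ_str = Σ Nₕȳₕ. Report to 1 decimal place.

3617.4

Var(Ŷ_str) = Σₕ Nₕ²(1 − fₕ)sₕ²/nₕ.
Rural: 7607²·(1 − 964/7607)·110.3/964 = 5.7819742 × 10^6.
Suburban: 18167²·(1 − 4510/18167)·124/4510 = 6.8215595 × 10^6.
Urban: 2084²·(1 − 294/2084)·37.98/294 = 481901.61.
Sum = 1.3085435 × 10^7.
SE = √(1.3085435 × 10^7) = 3617.4.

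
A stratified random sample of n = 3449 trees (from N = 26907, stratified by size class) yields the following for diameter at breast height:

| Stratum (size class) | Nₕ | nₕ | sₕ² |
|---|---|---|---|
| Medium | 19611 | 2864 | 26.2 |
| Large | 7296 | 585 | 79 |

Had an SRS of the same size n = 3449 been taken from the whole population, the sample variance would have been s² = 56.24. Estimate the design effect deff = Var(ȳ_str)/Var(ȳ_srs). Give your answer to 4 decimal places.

0.9344

Var(ȳ_str) = Σ Wₕ²(1−fₕ)sₕ²/nₕ with Wₕ = Nₕ/26907:
  Medium: (19611/26907)²·(1−2864/19611)·26.2/2864 = 0.0041498699
  Large: (7296/26907)²·(1−585/7296)·79/585 = 0.0091329847
  → Var(ȳ_str) = 0.013282855.
Var(ȳ_srs) = (1 − 3449/26907)·56.24/3449 = 0.014216013.
deff = 0.013282855 / 0.014216013 = 0.9344.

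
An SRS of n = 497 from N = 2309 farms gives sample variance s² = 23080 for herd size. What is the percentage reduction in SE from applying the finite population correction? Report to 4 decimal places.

11.4136

f = n/N = 497/2309 = 0.21524469.
SE_no-fpc = √(s²/n) = 6.8145896; SE_fpc = √((1−f)s²/n) = 6.0368007.
Ratio = √(1−f) = 0.88586416. Reduction = 100·(1 − 0.88586416) = 11.4136%.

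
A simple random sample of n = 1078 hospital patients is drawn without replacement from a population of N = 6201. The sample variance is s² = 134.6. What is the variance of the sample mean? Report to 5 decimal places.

0.10315

Under SRS without replacement, Var(ȳ) = (1 − f)·s²/n with f = n/N = 1078/6201 = 0.17384293.
Var(ȳ) = (1 − 0.17384293)·134.6/1078 = 0.82615707·0.12486085 = 0.10315468.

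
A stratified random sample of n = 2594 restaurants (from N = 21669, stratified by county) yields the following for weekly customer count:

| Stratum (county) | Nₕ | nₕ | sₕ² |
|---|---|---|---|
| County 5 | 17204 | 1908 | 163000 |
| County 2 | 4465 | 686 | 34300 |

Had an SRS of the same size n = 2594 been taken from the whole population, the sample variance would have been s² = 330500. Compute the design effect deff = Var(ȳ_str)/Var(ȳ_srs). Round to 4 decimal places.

0.4429

Var(ȳ_str) = Σ Wₕ²(1−fₕ)sₕ²/nₕ with Wₕ = Nₕ/21669:
  County 5: (17204/21669)²·(1−1908/17204)·163000/1908 = 47.878309
  County 2: (4465/21669)²·(1−686/4465)·34300/686 = 1.7967623
  → Var(ȳ_str) = 49.675071.
Var(ȳ_srs) = (1 − 2594/21669)·330500/2594 = 112.1572.
deff = 49.675071 / 112.1572 = 0.4429.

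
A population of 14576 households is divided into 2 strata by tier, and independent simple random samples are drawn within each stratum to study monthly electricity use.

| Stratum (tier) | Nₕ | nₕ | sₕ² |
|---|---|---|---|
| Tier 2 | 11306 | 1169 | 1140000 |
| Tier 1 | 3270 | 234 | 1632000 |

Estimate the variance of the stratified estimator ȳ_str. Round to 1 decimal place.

Var(ȳ_str) = Σₕ Wₕ²(1 − fₕ)sₕ²/nₕ with Wₕ = Nₕ/N, N = 14576.
Tier 2: Wₕ = 0.77565862; term = 0.77565862²·(1 − 0.10339643)·1140000/1169 = 526.05608.
Tier 1: Wₕ = 0.22434138; term = 0.22434138²·(1 − 0.07155963)·1632000/234 = 325.89455.
Sum = 851.95063.

852.0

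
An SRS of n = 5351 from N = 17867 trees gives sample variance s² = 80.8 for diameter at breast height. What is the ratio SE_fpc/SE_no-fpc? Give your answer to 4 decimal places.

0.8370

f = n/N = 5351/17867 = 0.29949068.
SE_no-fpc = √(s²/n) = 0.12288198; SE_fpc = √((1−f)s²/n) = 0.10284784.
Ratio = √(1−f) = 0.83696435.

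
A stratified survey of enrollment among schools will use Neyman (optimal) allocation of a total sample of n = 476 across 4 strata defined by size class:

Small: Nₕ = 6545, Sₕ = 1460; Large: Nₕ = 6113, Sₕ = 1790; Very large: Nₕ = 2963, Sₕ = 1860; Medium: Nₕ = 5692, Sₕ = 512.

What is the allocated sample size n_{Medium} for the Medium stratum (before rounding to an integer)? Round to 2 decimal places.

47.96

Neyman allocation: nₕ = n·NₕSₕ / Σⱼ NⱼSⱼ.
Σ NⱼSⱼ = 6545·1460 + 6113·1790 + 2963·1860 + 5692·512 = 2.8923454 × 10^7.
n_{Medium} = 476·5692·512 / (2.8923454 × 10^7) = 47.96.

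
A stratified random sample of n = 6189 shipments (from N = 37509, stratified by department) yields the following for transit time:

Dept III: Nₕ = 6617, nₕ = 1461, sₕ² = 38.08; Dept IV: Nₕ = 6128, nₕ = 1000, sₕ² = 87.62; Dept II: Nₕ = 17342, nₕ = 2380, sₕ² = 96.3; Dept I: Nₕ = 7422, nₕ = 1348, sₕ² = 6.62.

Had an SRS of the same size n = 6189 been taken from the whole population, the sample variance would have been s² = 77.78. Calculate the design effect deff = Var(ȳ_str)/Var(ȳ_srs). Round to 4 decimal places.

Var(ȳ_str) = Σ Wₕ²(1−fₕ)sₕ²/nₕ with Wₕ = Nₕ/37509:
  Dept III: (6617/37509)²·(1−1461/6617)·38.08/1461 = 6.3204761 × 10^-4
  Dept IV: (6128/37509)²·(1−1000/6128)·87.62/1000 = 0.0019570371
  Dept II: (17342/37509)²·(1−2380/17342)·96.3/2380 = 0.0074622053
  Dept I: (7422/37509)²·(1−1348/7422)·6.62/1348 = 1.5735946 × 10^-4
  → Var(ȳ_str) = 0.010208649.
Var(ȳ_srs) = (1 − 6189/37509)·77.78/6189 = 0.010493823.
deff = 0.010208649 / 0.010493823 = 0.9728.

0.9728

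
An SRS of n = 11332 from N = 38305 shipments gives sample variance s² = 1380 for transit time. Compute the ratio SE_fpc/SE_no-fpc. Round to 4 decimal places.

f = n/N = 11332/38305 = 0.29583605.
SE_no-fpc = √(s²/n) = 0.34896853; SE_fpc = √((1−f)s²/n) = 0.29283511.
Ratio = √(1−f) = 0.83914477.

0.8391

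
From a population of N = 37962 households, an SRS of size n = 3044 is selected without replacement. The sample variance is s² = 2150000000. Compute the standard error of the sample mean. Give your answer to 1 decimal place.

Under SRS without replacement, Var(ȳ) = (1 − f)·s²/n with f = n/N = 3044/37962 = 0.08018545.
Var(ȳ) = (1 − 0.08018545)·2150000000/3044 = 0.91981455·706307.49 = 649671.91.
SE(ȳ) = √(649671.91) = 806.0.

806.0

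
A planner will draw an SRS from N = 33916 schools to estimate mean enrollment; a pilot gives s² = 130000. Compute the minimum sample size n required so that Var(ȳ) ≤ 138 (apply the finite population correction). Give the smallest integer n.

Without fpc, n₀ = s²/D = 130000/138 = 942.0290.
With fpc, (1 − n/N)·s²/n ≤ D requires n ≥ n₀/(1 + n₀/N) = 942.0290/(1 + 942.0290/33916) = 916.5709.
Rounding up, n = 917.

917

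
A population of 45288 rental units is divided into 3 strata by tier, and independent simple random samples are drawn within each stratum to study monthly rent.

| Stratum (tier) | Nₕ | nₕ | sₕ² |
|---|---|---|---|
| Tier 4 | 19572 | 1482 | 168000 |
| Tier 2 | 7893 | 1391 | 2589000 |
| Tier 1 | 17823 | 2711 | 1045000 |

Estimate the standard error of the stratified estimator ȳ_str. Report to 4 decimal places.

Var(ȳ_str) = Σₕ Wₕ²(1 − fₕ)sₕ²/nₕ with Wₕ = Nₕ/N, N = 45288.
Tier 4: Wₕ = 0.43216746; term = 0.43216746²·(1 − 0.07572042)·168000/1482 = 19.568997.
Tier 2: Wₕ = 0.17428458; term = 0.17428458²·(1 − 0.17623210)·2589000/1391 = 46.572302.
Tier 1: Wₕ = 0.39354796; term = 0.39354796²·(1 − 0.15210683)·1045000/2711 = 50.620128.
Sum = 116.76143.
SE = √(116.76143) = 10.8056.

10.8056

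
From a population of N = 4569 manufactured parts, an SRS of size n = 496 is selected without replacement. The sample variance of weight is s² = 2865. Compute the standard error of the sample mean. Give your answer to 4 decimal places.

Under SRS without replacement, Var(ȳ) = (1 − f)·s²/n with f = n/N = 496/4569 = 0.10855767.
Var(ȳ) = (1 − 0.10855767)·2865/496 = 0.89144233·5.7762097 = 5.1491578.
SE(ȳ) = √(5.1491578) = 2.2692.

2.2692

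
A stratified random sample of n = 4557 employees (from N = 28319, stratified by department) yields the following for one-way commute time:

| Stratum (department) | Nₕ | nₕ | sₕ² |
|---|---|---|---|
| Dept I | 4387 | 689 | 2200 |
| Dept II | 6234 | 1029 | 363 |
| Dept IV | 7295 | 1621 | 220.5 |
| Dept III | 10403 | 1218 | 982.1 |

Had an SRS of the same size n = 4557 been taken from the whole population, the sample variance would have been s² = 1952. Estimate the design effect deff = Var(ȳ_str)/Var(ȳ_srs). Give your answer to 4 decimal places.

0.5062

Var(ȳ_str) = Σ Wₕ²(1−fₕ)sₕ²/nₕ with Wₕ = Nₕ/28319:
  Dept I: (4387/28319)²·(1−689/4387)·2200/689 = 0.064592512
  Dept II: (6234/28319)²·(1−1029/6234)·363/1029 = 0.014273253
  Dept IV: (7295/28319)²·(1−1621/7295)·220.5/1621 = 0.0070207641
  Dept III: (10403/28319)²·(1−1218/10403)·982.1/1218 = 0.096070567
  → Var(ȳ_str) = 0.1819571.
Var(ȳ_srs) = (1 − 4557/28319)·1952/4557 = 0.359423.
deff = 0.1819571 / 0.359423 = 0.5062.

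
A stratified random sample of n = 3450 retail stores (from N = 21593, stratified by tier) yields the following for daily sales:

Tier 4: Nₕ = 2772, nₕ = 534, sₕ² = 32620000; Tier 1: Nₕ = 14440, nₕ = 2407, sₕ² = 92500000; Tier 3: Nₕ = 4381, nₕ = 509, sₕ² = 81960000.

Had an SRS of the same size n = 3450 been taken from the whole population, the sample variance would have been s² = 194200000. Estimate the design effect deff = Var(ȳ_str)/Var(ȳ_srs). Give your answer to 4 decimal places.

Var(ȳ_str) = Σ Wₕ²(1−fₕ)sₕ²/nₕ with Wₕ = Nₕ/21593:
  Tier 4: (2772/21593)²·(1−534/2772)·32620000/534 = 812.77444
  Tier 1: (14440/21593)²·(1−2407/14440)·92500000/2407 = 14321.245
  Tier 3: (4381/21593)²·(1−509/4381)·81960000/509 = 5858.2351
  → Var(ȳ_str) = 20992.255.
Var(ȳ_srs) = (1 − 3450/21593)·194200000/3450 = 47296.2.
deff = 20992.255 / 47296.2 = 0.4438.

0.4438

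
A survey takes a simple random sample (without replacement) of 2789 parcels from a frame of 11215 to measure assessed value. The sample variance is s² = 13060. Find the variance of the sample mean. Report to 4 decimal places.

3.5182

Under SRS without replacement, Var(ȳ) = (1 − f)·s²/n with f = n/N = 2789/11215 = 0.24868480.
Var(ȳ) = (1 − 0.24868480)·13060/2789 = 0.75131520·4.682682 = 3.5181702.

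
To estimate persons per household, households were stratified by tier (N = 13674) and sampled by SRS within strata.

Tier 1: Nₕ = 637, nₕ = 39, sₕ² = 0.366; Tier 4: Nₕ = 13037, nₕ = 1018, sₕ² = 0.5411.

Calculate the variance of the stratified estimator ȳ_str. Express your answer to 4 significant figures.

4.646 × 10^-4

Var(ȳ_str) = Σₕ Wₕ²(1 − fₕ)sₕ²/nₕ with Wₕ = Nₕ/N, N = 13674.
Tier 1: Wₕ = 0.04658476; term = 0.04658476²·(1 − 0.06122449)·0.366/39 = 1.9119034 × 10^-5.
Tier 4: Wₕ = 0.95341524; term = 0.95341524²·(1 − 0.07808545)·0.5411/1018 = 4.4543527 × 10^-4.
Sum = 4.645543 × 10^-4.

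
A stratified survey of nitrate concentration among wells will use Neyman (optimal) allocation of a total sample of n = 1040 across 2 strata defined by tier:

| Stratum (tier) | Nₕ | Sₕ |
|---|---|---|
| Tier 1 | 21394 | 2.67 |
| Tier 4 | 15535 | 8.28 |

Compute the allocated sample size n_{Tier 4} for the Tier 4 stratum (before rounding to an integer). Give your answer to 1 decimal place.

720.2

Neyman allocation: nₕ = n·NₕSₕ / Σⱼ NⱼSⱼ.
Σ NⱼSⱼ = 21394·2.67 + 15535·8.28 = 185751.78.
n_{Tier 4} = 1040·15535·8.28 / 185751.78 = 720.2.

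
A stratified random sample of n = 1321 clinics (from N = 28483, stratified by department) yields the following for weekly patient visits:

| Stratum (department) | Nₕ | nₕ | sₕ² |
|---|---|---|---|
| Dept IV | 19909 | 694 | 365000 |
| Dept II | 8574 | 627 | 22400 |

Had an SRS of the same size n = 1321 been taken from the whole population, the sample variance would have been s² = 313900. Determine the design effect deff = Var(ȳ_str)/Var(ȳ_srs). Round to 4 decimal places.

Var(ȳ_str) = Σ Wₕ²(1−fₕ)sₕ²/nₕ with Wₕ = Nₕ/28483:
  Dept IV: (19909/28483)²·(1−694/19909)·365000/694 = 248.00005
  Dept II: (8574/28483)²·(1−627/8574)·22400/627 = 3.0005144
  → Var(ȳ_str) = 251.00056.
Var(ȳ_srs) = (1 − 1321/28483)·313900/1321 = 226.6024.
deff = 251.00056 / 226.6024 = 1.1077.

1.1077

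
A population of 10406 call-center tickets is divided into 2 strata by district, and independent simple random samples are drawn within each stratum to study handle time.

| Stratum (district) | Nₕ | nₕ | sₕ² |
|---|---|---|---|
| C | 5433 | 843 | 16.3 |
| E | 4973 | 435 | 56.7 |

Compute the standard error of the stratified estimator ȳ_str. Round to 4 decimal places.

Var(ȳ_str) = Σₕ Wₕ²(1 − fₕ)sₕ²/nₕ with Wₕ = Nₕ/N, N = 10406.
C: Wₕ = 0.52210263; term = 0.52210263²·(1 − 0.15516289)·16.3/843 = 0.0044529188.
E: Wₕ = 0.47789737; term = 0.47789737²·(1 − 0.08747235)·56.7/435 = 0.027164962.
Sum = 0.031617881.
SE = √(0.031617881) = 0.1778.

0.1778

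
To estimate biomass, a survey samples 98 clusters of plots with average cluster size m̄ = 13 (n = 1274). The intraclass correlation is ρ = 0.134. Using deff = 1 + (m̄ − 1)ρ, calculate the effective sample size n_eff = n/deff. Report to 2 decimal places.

deff = 1 + (13 − 1)·0.134 = 1 + 1.608 = 2.608.
n_eff = 1274 / 2.608 = 488.50.

488.50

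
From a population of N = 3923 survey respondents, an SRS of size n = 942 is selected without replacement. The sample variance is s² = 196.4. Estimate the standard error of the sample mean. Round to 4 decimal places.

0.3980

Under SRS without replacement, Var(ȳ) = (1 − f)·s²/n with f = n/N = 942/3923 = 0.24012236.
Var(ȳ) = (1 − 0.24012236)·196.4/942 = 0.75987764·0.20849257 = 0.15842884.
SE(ȳ) = √(0.15842884) = 0.3980.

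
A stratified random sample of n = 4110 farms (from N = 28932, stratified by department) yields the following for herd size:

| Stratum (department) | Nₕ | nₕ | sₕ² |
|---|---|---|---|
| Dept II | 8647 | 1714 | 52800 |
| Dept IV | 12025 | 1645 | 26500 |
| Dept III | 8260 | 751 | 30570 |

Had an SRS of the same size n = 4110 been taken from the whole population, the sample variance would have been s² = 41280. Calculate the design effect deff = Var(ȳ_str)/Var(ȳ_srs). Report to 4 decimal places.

Var(ȳ_str) = Σ Wₕ²(1−fₕ)sₕ²/nₕ with Wₕ = Nₕ/28932:
  Dept II: (8647/28932)²·(1−1714/8647)·52800/1714 = 2.2062405
  Dept IV: (12025/28932)²·(1−1645/12025)·26500/1645 = 2.4021797
  Dept III: (8260/28932)²·(1−751/8260)·30570/751 = 3.0162042
  → Var(ȳ_str) = 7.6246244.
Var(ȳ_srs) = (1 − 4110/28932)·41280/4110 = 8.6170018.
deff = 7.6246244 / 8.6170018 = 0.8848.

0.8848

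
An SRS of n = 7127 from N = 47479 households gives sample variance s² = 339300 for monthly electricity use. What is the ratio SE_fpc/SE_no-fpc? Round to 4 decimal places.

f = n/N = 7127/47479 = 0.15010847.
SE_no-fpc = √(s²/n) = 6.8998325; SE_fpc = √((1−f)s²/n) = 6.3609254.
Ratio = √(1−f) = 0.92189562.

0.9219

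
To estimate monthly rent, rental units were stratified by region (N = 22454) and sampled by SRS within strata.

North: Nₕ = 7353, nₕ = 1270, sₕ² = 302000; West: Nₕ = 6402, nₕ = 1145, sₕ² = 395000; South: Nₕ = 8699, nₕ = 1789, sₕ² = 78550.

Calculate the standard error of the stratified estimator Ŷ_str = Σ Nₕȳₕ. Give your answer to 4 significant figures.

Var(Ŷ_str) = Σₕ Nₕ²(1 − fₕ)sₕ²/nₕ.
North: 7353²·(1 − 1270/7353)·302000/1270 = 1.0636178 × 10^10.
West: 6402²·(1 − 1145/6402)·395000/1145 = 1.1610348 × 10^10.
South: 8699²·(1 − 1789/8699)·78550/1789 = 2.6392664 × 10^9.
Sum = 2.4885792 × 10^10.
SE = √(2.4885792 × 10^10) = 157800.

157800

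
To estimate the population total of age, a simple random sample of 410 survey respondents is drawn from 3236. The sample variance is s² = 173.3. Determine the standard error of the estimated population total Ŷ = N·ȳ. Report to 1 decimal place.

1966.1

Var(Ŷ) = N²·Var(ȳ) = N²·(1 − n/N)·s²/n.
f = 410/3236 = 0.12669963; Var(ȳ) = 0.87330037·173.3/410 = 0.36912916.
Var(Ŷ) = 3236² · 0.36912916 = 3.8654083 × 10^6.
SE(Ŷ) = √(3.8654083 × 10^6) = 1966.1.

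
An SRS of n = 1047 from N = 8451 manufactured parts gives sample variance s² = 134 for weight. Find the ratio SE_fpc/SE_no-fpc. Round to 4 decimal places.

0.9360

f = n/N = 1047/8451 = 0.12389066.
SE_no-fpc = √(s²/n) = 0.35774952; SE_fpc = √((1−f)s²/n) = 0.3348561.
Ratio = √(1−f) = 0.93600712.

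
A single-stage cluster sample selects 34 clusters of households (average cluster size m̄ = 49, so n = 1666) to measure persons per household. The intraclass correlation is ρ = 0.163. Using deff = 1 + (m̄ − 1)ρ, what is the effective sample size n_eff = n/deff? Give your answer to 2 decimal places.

deff = 1 + (49 − 1)·0.163 = 1 + 7.824 = 8.824.
n_eff = 1666 / 8.824 = 188.80.

188.80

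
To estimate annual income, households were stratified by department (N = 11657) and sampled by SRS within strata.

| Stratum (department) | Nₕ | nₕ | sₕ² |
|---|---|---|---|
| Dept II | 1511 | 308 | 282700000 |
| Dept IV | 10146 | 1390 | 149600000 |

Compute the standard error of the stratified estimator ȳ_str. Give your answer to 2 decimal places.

Var(ȳ_str) = Σₕ Wₕ²(1 − fₕ)sₕ²/nₕ with Wₕ = Nₕ/N, N = 11657.
Dept II: Wₕ = 0.12962169; term = 0.12962169²·(1 − 0.20383852)·282700000/308 = 12278.112.
Dept IV: Wₕ = 0.87037831; term = 0.87037831²·(1 − 0.13699980)·149600000/1390 = 70362.913.
Sum = 82641.025.
SE = √(82641.025) = 287.47.

287.47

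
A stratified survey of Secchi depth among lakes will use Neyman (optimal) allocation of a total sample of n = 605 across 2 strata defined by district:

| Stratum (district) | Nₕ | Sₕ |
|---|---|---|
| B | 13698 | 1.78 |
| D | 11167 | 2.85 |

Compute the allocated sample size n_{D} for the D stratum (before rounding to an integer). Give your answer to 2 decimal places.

Neyman allocation: nₕ = n·NₕSₕ / Σⱼ NⱼSⱼ.
Σ NⱼSⱼ = 13698·1.78 + 11167·2.85 = 56208.39.
n_{D} = 605·11167·2.85 / 56208.39 = 342.56.

342.56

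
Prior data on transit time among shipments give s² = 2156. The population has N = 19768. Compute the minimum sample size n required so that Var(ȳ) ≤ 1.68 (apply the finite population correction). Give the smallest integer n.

1206

Without fpc, n₀ = s²/D = 2156/1.68 = 1283.3333.
With fpc, (1 − n/N)·s²/n ≤ D requires n ≥ n₀/(1 + n₀/N) = 1283.3333/(1 + 1283.3333/19768) = 1205.0986.
Rounding up, n = 1206.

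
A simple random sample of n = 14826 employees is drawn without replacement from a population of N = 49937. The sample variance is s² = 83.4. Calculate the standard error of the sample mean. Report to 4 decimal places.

0.0629

Under SRS without replacement, Var(ȳ) = (1 − f)·s²/n with f = n/N = 14826/49937 = 0.29689409.
Var(ȳ) = (1 − 0.29689409)·83.4/14826 = 0.70310591·0.0056252529 = 0.0039551486.
SE(ȳ) = √(0.0039551486) = 0.0629.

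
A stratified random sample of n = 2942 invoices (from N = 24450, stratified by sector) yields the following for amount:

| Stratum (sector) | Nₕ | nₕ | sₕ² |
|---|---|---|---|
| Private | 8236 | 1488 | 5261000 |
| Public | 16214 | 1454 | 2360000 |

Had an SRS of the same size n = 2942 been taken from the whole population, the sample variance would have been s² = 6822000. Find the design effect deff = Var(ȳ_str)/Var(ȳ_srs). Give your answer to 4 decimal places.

Var(ȳ_str) = Σ Wₕ²(1−fₕ)sₕ²/nₕ with Wₕ = Nₕ/24450:
  Private: (8236/24450)²·(1−1488/8236)·5261000/1488 = 328.69951
  Public: (16214/24450)²·(1−1454/16214)·2360000/1454 = 649.78008
  → Var(ȳ_str) = 978.47959.
Var(ȳ_srs) = (1 − 2942/24450)·6822000/2942 = 2039.8123.
deff = 978.47959 / 2039.8123 = 0.4797.

0.4797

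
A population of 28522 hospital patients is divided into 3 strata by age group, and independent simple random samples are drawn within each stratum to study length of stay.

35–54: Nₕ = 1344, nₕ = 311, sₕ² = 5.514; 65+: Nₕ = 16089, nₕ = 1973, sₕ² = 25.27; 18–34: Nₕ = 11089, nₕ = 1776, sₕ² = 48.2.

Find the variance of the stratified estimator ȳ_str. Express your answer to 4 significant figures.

0.007051

Var(ȳ_str) = Σₕ Wₕ²(1 − fₕ)sₕ²/nₕ with Wₕ = Nₕ/N, N = 28522.
35–54: Wₕ = 0.04712152; term = 0.04712152²·(1 − 0.23139881)·5.514/311 = 3.0258404 × 10^-5.
65+: Wₕ = 0.56409088; term = 0.56409088²·(1 − 0.12263037)·25.27/1973 = 0.0035756822.
18–34: Wₕ = 0.38878760; term = 0.38878760²·(1 − 0.16015872)·48.2/1776 = 0.0034452926.
Sum = 0.0070512332.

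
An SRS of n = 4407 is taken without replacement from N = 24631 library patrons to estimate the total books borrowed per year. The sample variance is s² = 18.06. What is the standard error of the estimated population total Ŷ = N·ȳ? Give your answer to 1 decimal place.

1428.8

Var(Ŷ) = N²·Var(ȳ) = N²·(1 − n/N)·s²/n.
f = 4407/24631 = 0.17892087; Var(ȳ) = 0.82107913·18.06/4407 = 0.0033648035.
Var(Ŷ) = 24631² · 0.0033648035 = 2.0413797 × 10^6.
SE(Ŷ) = √(2.0413797 × 10^6) = 1428.8.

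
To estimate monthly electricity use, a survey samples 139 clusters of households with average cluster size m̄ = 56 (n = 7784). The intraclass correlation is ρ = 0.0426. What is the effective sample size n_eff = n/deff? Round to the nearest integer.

2328

deff = 1 + (56 − 1)·0.0426 = 1 + 2.343 = 3.343.
n_eff = 7784 / 3.343 = 2328.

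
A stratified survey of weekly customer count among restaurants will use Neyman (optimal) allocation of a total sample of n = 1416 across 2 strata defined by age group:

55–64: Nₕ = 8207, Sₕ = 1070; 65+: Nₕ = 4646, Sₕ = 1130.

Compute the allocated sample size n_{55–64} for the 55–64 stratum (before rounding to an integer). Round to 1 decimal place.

886.2

Neyman allocation: nₕ = n·NₕSₕ / Σⱼ NⱼSⱼ.
Σ NⱼSⱼ = 8207·1070 + 4646·1130 = 1.403147 × 10^7.
n_{55–64} = 1416·8207·1070 / (1.403147 × 10^7) = 886.2.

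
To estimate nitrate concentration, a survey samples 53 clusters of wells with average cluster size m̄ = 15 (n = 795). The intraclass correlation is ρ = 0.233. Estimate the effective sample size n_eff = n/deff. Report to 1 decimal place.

deff = 1 + (15 − 1)·0.233 = 1 + 3.262 = 4.262.
n_eff = 795 / 4.262 = 186.5.

186.5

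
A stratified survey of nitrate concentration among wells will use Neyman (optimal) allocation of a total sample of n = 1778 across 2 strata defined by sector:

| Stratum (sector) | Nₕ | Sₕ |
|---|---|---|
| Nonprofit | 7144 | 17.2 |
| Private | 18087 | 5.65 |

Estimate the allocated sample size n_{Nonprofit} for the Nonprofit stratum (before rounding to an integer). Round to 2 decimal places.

970.70

Neyman allocation: nₕ = n·NₕSₕ / Σⱼ NⱼSⱼ.
Σ NⱼSⱼ = 7144·17.2 + 18087·5.65 = 225068.35.
n_{Nonprofit} = 1778·7144·17.2 / 225068.35 = 970.70.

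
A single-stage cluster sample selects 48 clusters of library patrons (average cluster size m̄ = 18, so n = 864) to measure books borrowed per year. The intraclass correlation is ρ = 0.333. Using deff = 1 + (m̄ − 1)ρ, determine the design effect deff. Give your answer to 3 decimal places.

6.661

deff = 1 + (18 − 1)·0.333 = 1 + 5.661 = 6.661.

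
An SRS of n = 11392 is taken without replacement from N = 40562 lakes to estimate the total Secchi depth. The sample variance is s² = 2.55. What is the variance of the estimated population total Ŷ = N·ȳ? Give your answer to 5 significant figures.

264850

Var(Ŷ) = N²·Var(ȳ) = N²·(1 − n/N)·s²/n.
f = 11392/40562 = 0.28085400; Var(ȳ) = 0.71914600·2.55/11392 = 1.6097457 × 10^-4.
Var(Ŷ) = 40562² · (1.6097457 × 10^-4) = 264847.57.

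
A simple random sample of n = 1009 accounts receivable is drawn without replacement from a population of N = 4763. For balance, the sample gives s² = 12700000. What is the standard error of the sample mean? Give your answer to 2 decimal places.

99.60

Under SRS without replacement, Var(ȳ) = (1 − f)·s²/n with f = n/N = 1009/4763 = 0.21184128.
Var(ȳ) = (1 − 0.21184128)·12700000/1009 = 0.78815872·12586.72 = 9920.3328.
SE(ȳ) = √(9920.3328) = 99.60.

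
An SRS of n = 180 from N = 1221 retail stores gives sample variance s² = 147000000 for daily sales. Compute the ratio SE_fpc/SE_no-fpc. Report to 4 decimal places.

0.9234

f = n/N = 180/1221 = 0.14742015.
SE_no-fpc = √(s²/n) = 903.69611; SE_fpc = √((1−f)s²/n) = 834.43007.
Ratio = √(1−f) = 0.92335251.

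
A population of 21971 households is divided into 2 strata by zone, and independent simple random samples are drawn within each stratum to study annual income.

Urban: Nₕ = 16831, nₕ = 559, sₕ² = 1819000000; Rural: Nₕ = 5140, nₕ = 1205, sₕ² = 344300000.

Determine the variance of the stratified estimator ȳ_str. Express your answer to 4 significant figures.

1.858 × 10^6

Var(ȳ_str) = Σₕ Wₕ²(1 − fₕ)sₕ²/nₕ with Wₕ = Nₕ/N, N = 21971.
Urban: Wₕ = 0.76605525; term = 0.76605525²·(1 − 0.03321252)·1819000000/559 = 1.8461717 × 10^6.
Rural: Wₕ = 0.23394475; term = 0.23394475²·(1 − 0.23443580)·344300000/1205 = 11971.765.
Sum = 1.8581435 × 10^6.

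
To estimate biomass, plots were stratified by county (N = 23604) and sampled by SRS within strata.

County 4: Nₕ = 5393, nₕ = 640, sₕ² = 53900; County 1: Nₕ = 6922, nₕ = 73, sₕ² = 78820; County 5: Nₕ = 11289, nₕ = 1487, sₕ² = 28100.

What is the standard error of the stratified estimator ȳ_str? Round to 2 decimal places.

Var(ȳ_str) = Σₕ Wₕ²(1 − fₕ)sₕ²/nₕ with Wₕ = Nₕ/N, N = 23604.
County 4: Wₕ = 0.22847822; term = 0.22847822²·(1 − 0.11867235)·53900/640 = 3.8746798.
County 1: Wₕ = 0.29325538; term = 0.29325538²·(1 − 0.01054608)·78820/73 = 91.875797.
County 5: Wₕ = 0.47826640; term = 0.47826640²·(1 − 0.13172114)·28100/1487 = 3.7531361.
Sum = 99.503613.
SE = √(99.503613) = 9.98.

9.98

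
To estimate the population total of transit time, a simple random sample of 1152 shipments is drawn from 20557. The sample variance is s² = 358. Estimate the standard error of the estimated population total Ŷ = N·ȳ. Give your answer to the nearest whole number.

Var(Ŷ) = N²·Var(ȳ) = N²·(1 − n/N)·s²/n.
f = 1152/20557 = 0.05603931; Var(ȳ) = 0.94396069·358/1152 = 0.2933489.
Var(Ŷ) = 20557² · 0.2933489 = 1.2396638 × 10^8.
SE(Ŷ) = √(1.2396638 × 10^8) = 11134.

11134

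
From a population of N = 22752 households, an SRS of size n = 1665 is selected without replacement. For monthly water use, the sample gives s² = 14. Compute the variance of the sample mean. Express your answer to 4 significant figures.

0.007793

Under SRS without replacement, Var(ȳ) = (1 − f)·s²/n with f = n/N = 1665/22752 = 0.07318038.
Var(ȳ) = (1 − 0.07318038)·14/1665 = 0.92681962·0.0084084084 = 0.0077930779.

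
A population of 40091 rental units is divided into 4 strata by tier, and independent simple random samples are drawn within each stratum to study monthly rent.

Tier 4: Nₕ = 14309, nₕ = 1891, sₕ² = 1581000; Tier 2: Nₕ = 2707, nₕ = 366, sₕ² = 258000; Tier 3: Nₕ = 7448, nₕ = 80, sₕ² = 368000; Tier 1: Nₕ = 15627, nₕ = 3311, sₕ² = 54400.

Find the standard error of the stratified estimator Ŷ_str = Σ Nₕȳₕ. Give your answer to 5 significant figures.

Var(Ŷ_str) = Σₕ Nₕ²(1 − fₕ)sₕ²/nₕ.
Tier 4: 14309²·(1 − 1891/14309)·1581000/1891 = 1.4855979 × 10^11.
Tier 2: 2707²·(1 − 366/2707)·258000/366 = 4.4671269 × 10^9.
Tier 3: 7448²·(1 − 80/7448)·368000/80 = 2.5243357 × 10^11.
Tier 1: 15627²·(1 − 3311/15627)·54400/3311 = 3.1621685 × 10^9.
Sum = 4.0862266 × 10^11.
SE = √(4.0862266 × 10^11) = 639240.

639240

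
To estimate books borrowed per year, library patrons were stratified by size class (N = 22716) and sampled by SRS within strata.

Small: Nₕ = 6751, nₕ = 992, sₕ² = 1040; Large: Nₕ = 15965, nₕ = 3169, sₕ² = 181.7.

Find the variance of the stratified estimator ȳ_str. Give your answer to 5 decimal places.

Var(ȳ_str) = Σₕ Wₕ²(1 − fₕ)sₕ²/nₕ with Wₕ = Nₕ/N, N = 22716.
Small: Wₕ = 0.29719141; term = 0.29719141²·(1 − 0.14694119)·1040/992 = 0.078990185.
Large: Wₕ = 0.70280859; term = 0.70280859²·(1 − 0.19849671)·181.7/3169 = 0.022699282.
Sum = 0.10168947.

0.10169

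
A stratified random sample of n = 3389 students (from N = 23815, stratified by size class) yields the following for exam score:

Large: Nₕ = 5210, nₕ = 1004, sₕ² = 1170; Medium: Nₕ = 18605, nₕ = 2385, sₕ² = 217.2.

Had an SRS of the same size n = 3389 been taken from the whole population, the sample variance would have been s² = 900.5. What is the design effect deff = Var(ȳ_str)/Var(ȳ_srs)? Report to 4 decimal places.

0.4102

Var(ȳ_str) = Σ Wₕ²(1−fₕ)sₕ²/nₕ with Wₕ = Nₕ/23815:
  Large: (5210/23815)²·(1−1004/5210)·1170/1004 = 0.04502544
  Medium: (18605/23815)²·(1−2385/18605)·217.2/2385 = 0.04845636
  → Var(ȳ_str) = 0.0934818.
Var(ȳ_srs) = (1 − 3389/23815)·900.5/3389 = 0.2279003.
deff = 0.0934818 / 0.2279003 = 0.4102.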